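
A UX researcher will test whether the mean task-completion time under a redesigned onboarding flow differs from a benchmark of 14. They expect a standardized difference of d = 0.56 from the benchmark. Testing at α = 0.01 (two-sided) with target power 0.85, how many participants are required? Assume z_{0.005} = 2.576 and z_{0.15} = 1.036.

n = 42

For a one-sample test: n = ((z_{α/2} + z_β) / d)².
z_{α/2} + z_β = 2.576 + 1.036 = 3.612.
n = (3.612 / 0.56)² = 6.450² = 41.60.
Round up.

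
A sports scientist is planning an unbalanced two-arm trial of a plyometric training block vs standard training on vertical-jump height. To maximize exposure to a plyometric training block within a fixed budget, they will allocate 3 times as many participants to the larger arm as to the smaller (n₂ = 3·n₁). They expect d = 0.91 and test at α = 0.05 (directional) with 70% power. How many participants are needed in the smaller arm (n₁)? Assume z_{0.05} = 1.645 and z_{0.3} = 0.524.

With allocation ratio k = n₂/n₁ = 3, Var(x̄₁−x̄₂) = σ²(1/n₁ + 1/(k·n₁)) = σ²·(k+1)/(k·n₁).
So n₁ = (1 + 1/k)·((z_{α} + z_β)/d)² = 1.333 × (2.169/0.91)².
n₁ = 1.333 × 5.68 = 7.6.
Round up: n₁ = 8, giving n₂ = 3 × 8 = 24.

n₁ = 8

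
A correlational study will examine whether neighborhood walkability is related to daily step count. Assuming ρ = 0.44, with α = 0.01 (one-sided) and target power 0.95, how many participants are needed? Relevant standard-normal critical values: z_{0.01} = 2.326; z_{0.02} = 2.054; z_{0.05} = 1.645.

Fisher's z: C = ½·ln((1+r)/(1−r)) = ½·ln(2.5714) = 0.4722.
n = ((z_{α} + z_β)/C)² + 3.
(2.326 + 1.645) / 0.4722 = 3.971 / 0.4722 = 8.410.
n = 8.410² + 3 = 70.72 + 3 = 73.7.
Round up.

n = 74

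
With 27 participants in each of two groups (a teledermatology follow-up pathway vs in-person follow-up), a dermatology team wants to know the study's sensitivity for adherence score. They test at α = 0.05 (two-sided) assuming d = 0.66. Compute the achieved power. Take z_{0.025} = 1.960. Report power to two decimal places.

For two equal groups, power = Φ(d·√(n/2) − z_{α/2}).
d·√(n/2) = 0.66 × √(27/2) = 0.66 × 3.674 = 2.425.
z_β = 2.425 − 1.960 = 0.465.
Power = Φ(0.465) = 0.679.

power ≈ 0.68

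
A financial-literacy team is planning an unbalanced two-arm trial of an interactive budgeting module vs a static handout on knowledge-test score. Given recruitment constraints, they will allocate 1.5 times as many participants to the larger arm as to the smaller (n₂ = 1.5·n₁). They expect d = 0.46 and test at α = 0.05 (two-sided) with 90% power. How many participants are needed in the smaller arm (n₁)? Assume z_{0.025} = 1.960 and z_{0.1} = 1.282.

With allocation ratio k = n₂/n₁ = 1.5, Var(x̄₁−x̄₂) = σ²(1/n₁ + 1/(k·n₁)) = σ²·(k+1)/(k·n₁).
So n₁ = (1 + 1/k)·((z_{α/2} + z_β)/d)² = 1.667 × (3.242/0.46)².
n₁ = 1.667 × 49.67 = 82.8.
Round up: n₁ = 83, giving n₂ = ⌈1.5 × 83⌉ = ⌈124.5⌉ = 125.

n₁ = 83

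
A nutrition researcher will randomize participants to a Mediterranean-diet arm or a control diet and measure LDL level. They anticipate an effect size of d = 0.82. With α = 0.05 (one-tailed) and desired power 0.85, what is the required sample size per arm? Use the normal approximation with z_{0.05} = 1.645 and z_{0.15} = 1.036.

For two independent groups with equal n: n = 2·((z_{α} + z_β) / d)².
z_{α} + z_β = 1.645 + 1.036 = 2.681.
n = 2 × (2.681 / 0.82)² = 2 × 3.270² = 2 × 10.69 = 21.4.
Round up to the next whole participant.

n = 22 per group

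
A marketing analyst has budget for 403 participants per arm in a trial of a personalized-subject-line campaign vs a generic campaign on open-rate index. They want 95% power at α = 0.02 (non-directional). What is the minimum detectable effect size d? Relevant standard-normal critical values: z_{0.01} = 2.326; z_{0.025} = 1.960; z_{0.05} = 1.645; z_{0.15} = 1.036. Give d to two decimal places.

For two independent groups of n = 403 each: d_min = (z_{α/2} + z_β)·√(2/n).
z-sum = 2.326 + 1.645 = 3.971.
d_min = 3.971 × √(2/403) = 3.971 × 0.0704 = 0.280.

d_min ≈ 0.28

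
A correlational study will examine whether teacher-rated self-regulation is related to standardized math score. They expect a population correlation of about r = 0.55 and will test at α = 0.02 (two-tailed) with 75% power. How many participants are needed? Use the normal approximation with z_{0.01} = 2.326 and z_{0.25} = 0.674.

n = 27

Fisher's z: C = ½·ln((1+r)/(1−r)) = ½·ln(3.4444) = 0.6184.
n = ((z_{α/2} + z_β)/C)² + 3.
(2.326 + 0.674) / 0.6184 = 3.000 / 0.6184 = 4.851.
n = 4.851² + 3 = 23.53 + 3 = 26.5.
Round up.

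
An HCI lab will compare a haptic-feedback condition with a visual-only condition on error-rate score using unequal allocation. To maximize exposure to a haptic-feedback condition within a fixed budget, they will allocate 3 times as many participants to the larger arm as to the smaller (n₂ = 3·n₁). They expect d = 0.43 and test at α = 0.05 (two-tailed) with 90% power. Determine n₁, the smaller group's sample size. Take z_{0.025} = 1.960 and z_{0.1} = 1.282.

n₁ = 76

With allocation ratio k = n₂/n₁ = 3, Var(x̄₁−x̄₂) = σ²(1/n₁ + 1/(k·n₁)) = σ²·(k+1)/(k·n₁).
So n₁ = (1 + 1/k)·((z_{α/2} + z_β)/d)² = 1.333 × (3.242/0.43)².
n₁ = 1.333 × 56.84 = 75.8.
Round up: n₁ = 76, giving n₂ = 3 × 76 = 228.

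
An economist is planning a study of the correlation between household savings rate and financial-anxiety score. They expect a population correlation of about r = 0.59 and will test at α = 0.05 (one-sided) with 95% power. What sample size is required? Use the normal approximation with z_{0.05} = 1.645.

n = 27

Fisher's z: C = ½·ln((1+r)/(1−r)) = ½·ln(3.8780) = 0.6777.
n = ((z_{α} + z_β)/C)² + 3.
(1.645 + 1.645) / 0.6777 = 3.290 / 0.6777 = 4.855.
n = 4.855² + 3 = 23.57 + 3 = 26.6.
Round up.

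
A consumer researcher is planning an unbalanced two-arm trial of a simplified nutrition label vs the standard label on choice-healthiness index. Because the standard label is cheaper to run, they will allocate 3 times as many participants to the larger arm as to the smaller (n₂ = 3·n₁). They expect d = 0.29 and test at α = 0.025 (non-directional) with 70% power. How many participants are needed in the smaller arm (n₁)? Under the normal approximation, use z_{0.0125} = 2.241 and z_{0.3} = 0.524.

n₁ = 122

With allocation ratio k = n₂/n₁ = 3, Var(x̄₁−x̄₂) = σ²(1/n₁ + 1/(k·n₁)) = σ²·(k+1)/(k·n₁).
So n₁ = (1 + 1/k)·((z_{α/2} + z_β)/d)² = 1.333 × (2.765/0.29)².
n₁ = 1.333 × 90.91 = 121.2.
Round up: n₁ = 122, giving n₂ = 3 × 122 = 366.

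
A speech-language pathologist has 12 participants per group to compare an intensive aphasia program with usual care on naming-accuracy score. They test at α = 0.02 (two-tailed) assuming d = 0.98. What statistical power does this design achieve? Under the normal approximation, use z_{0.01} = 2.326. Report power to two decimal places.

For two equal groups, power = Φ(d·√(n/2) − z_{α/2}).
d·√(n/2) = 0.98 × √(12/2) = 0.98 × 2.449 = 2.400.
z_β = 2.400 − 2.326 = 0.074.
Power = Φ(0.074) = 0.530.

power ≈ 0.53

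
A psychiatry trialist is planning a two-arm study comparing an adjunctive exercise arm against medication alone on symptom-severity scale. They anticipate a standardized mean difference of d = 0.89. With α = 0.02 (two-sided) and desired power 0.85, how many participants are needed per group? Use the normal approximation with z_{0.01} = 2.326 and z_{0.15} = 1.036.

For two independent groups with equal n: n = 2·((z_{α/2} + z_β) / d)².
z_{α/2} + z_β = 2.326 + 1.036 = 3.362.
n = 2 × (3.362 / 0.89)² = 2 × 3.778² = 2 × 14.27 = 28.5.
Round up to the next whole participant.

n = 29 per group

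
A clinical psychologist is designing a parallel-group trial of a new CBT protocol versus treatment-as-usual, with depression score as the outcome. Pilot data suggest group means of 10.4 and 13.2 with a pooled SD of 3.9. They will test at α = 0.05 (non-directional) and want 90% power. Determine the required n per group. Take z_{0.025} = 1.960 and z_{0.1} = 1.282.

n = 41 per group

Cohen's d = |M₁ − M₂| / SD_pooled = |10.4 − 13.2| / 3.9 = 2.8 / 3.9 = 0.718.
For two independent groups with equal n: n = 2·((z_{α/2} + z_β) / d)².
z_{α/2} + z_β = 1.960 + 1.282 = 3.242.
n = 2 × (3.242 / 0.718)² = 2 × 4.515² = 2 × 20.39 = 40.8.
Round up to the next whole participant.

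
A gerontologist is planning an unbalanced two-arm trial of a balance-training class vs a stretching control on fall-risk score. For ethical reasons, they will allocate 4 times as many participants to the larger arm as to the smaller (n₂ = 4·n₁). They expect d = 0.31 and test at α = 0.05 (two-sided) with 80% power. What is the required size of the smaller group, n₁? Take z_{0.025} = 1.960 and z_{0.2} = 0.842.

n₁ = 103

With allocation ratio k = n₂/n₁ = 4, Var(x̄₁−x̄₂) = σ²(1/n₁ + 1/(k·n₁)) = σ²·(k+1)/(k·n₁).
So n₁ = (1 + 1/k)·((z_{α/2} + z_β)/d)² = 1.250 × (2.802/0.31)².
n₁ = 1.250 × 81.70 = 102.1.
Round up: n₁ = 103, giving n₂ = 4 × 103 = 412.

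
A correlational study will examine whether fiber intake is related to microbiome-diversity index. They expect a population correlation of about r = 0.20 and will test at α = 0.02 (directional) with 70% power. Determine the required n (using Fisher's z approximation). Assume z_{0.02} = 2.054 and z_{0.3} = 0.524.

Fisher's z: C = ½·ln((1+r)/(1−r)) = ½·ln(1.5000) = 0.2027.
n = ((z_{α} + z_β)/C)² + 3.
(2.054 + 0.524) / 0.2027 = 2.578 / 0.2027 = 12.718.
n = 12.718² + 3 = 161.76 + 3 = 164.8.
Round up.

n = 165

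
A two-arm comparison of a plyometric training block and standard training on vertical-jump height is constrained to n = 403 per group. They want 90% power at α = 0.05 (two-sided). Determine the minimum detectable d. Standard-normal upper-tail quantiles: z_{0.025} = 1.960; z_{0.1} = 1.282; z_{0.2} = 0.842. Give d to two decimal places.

d_min ≈ 0.23

For two independent groups of n = 403 each: d_min = (z_{α/2} + z_β)·√(2/n).
z-sum = 1.960 + 1.282 = 3.242.
d_min = 3.242 × √(2/403) = 3.242 × 0.0704 = 0.228.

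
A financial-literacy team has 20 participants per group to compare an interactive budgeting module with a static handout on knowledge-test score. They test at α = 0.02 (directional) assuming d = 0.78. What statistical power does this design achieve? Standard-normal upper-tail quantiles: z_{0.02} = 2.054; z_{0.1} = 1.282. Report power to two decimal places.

power ≈ 0.66

For two equal groups, power = Φ(d·√(n/2) − z_{α}).
d·√(n/2) = 0.78 × √(20/2) = 0.78 × 3.162 = 2.467.
z_β = 2.467 − 2.054 = 0.413.
Power = Φ(0.413) = 0.660.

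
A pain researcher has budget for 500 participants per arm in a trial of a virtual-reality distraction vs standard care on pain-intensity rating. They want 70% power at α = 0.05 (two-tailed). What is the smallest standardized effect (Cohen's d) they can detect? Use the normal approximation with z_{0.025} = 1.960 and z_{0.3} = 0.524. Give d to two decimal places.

d_min ≈ 0.16

For two independent groups of n = 500 each: d_min = (z_{α/2} + z_β)·√(2/n).
z-sum = 1.960 + 0.524 = 2.484.
d_min = 2.484 × √(2/500) = 2.484 × 0.0632 = 0.157.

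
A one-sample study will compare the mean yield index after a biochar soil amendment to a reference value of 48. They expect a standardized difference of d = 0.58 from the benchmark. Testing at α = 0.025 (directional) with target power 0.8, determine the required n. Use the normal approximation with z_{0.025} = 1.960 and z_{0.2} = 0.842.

n = 24

For a one-sample test: n = ((z_{α} + z_β) / d)².
z_{α} + z_β = 1.960 + 0.842 = 2.802.
n = (2.802 / 0.58)² = 4.831² = 23.34.
Round up.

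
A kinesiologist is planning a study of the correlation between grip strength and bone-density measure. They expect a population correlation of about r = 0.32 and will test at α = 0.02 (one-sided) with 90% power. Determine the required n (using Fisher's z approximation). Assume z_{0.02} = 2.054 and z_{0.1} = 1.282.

Fisher's z: C = ½·ln((1+r)/(1−r)) = ½·ln(1.9412) = 0.3316.
n = ((z_{α} + z_β)/C)² + 3.
(2.054 + 1.282) / 0.3316 = 3.336 / 0.3316 = 10.060.
n = 10.060² + 3 = 101.21 + 3 = 104.2.
Round up.

n = 105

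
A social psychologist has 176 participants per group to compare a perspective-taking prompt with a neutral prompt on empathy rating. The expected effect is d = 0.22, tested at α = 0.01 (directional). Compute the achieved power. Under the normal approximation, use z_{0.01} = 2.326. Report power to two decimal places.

For two equal groups, power = Φ(d·√(n/2) − z_{α}).
d·√(n/2) = 0.22 × √(176/2) = 0.22 × 9.381 = 2.064.
z_β = 2.064 − 2.326 = -0.262.
Power = Φ(-0.262) = 0.397.

power ≈ 0.40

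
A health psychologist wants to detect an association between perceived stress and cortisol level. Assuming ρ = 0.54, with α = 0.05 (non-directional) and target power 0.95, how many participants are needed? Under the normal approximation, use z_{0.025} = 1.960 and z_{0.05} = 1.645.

Fisher's z: C = ½·ln((1+r)/(1−r)) = ½·ln(3.3478) = 0.6042.
n = ((z_{α/2} + z_β)/C)² + 3.
(1.960 + 1.645) / 0.6042 = 3.605 / 0.6042 = 5.967.
n = 5.967² + 3 = 35.60 + 3 = 38.6.
Round up.

n = 39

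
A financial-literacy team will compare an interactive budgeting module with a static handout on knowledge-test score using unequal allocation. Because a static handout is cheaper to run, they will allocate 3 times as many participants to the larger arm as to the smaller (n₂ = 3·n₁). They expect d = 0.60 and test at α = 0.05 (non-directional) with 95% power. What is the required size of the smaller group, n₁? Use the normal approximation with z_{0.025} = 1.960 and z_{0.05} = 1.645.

With allocation ratio k = n₂/n₁ = 3, Var(x̄₁−x̄₂) = σ²(1/n₁ + 1/(k·n₁)) = σ²·(k+1)/(k·n₁).
So n₁ = (1 + 1/k)·((z_{α/2} + z_β)/d)² = 1.333 × (3.605/0.60)².
n₁ = 1.333 × 36.10 = 48.1.
Round up: n₁ = 49, giving n₂ = 3 × 49 = 147.

n₁ = 49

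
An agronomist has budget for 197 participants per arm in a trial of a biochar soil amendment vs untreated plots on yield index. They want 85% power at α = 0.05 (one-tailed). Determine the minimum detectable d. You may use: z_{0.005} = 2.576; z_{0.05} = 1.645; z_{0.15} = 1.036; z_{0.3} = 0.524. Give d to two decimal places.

d_min ≈ 0.27

For two independent groups of n = 197 each: d_min = (z_{α} + z_β)·√(2/n).
z-sum = 1.645 + 1.036 = 2.681.
d_min = 2.681 × √(2/197) = 2.681 × 0.1008 = 0.270.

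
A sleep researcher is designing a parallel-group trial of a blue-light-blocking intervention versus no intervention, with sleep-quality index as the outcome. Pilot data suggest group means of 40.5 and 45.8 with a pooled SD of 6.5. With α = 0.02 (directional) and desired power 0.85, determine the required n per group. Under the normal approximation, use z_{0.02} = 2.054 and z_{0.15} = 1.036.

n = 29 per group

Cohen's d = |M₁ − M₂| / SD_pooled = |40.5 − 45.8| / 6.5 = 5.3 / 6.5 = 0.815.
For two independent groups with equal n: n = 2·((z_{α} + z_β) / d)².
z_{α} + z_β = 2.054 + 1.036 = 3.090.
n = 2 × (3.090 / 0.815)² = 2 × 3.791² = 2 × 14.37 = 28.7.
Round up to the next whole participant.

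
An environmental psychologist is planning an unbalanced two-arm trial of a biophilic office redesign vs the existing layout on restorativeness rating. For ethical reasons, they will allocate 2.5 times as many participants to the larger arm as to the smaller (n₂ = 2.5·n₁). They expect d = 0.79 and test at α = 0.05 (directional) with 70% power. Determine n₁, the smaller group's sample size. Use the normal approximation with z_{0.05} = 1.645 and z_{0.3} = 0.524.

n₁ = 11

With allocation ratio k = n₂/n₁ = 2.5, Var(x̄₁−x̄₂) = σ²(1/n₁ + 1/(k·n₁)) = σ²·(k+1)/(k·n₁).
So n₁ = (1 + 1/k)·((z_{α} + z_β)/d)² = 1.400 × (2.169/0.79)².
n₁ = 1.400 × 7.54 = 10.6.
Round up: n₁ = 11, giving n₂ = ⌈2.5 × 11⌉ = ⌈27.5⌉ = 28.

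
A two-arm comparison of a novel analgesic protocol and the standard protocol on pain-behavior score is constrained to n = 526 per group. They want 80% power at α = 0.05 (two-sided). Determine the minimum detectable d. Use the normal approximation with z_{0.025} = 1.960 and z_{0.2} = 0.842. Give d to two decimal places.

d_min ≈ 0.17

For two independent groups of n = 526 each: d_min = (z_{α/2} + z_β)·√(2/n).
z-sum = 1.960 + 0.842 = 2.802.
d_min = 2.802 × √(2/526) = 2.802 × 0.0617 = 0.173.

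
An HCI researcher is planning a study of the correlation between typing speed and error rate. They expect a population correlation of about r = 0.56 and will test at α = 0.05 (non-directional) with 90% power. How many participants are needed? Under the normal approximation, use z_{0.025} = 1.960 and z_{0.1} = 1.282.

n = 30

Fisher's z: C = ½·ln((1+r)/(1−r)) = ½·ln(3.5455) = 0.6328.
n = ((z_{α/2} + z_β)/C)² + 3.
(1.960 + 1.282) / 0.6328 = 3.242 / 0.6328 = 5.123.
n = 5.123² + 3 = 26.25 + 3 = 29.2.
Round up.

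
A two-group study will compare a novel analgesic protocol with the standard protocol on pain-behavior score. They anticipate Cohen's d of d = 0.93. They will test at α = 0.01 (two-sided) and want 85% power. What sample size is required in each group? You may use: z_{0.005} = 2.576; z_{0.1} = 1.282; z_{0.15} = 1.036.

n = 31 per group

For two independent groups with equal n: n = 2·((z_{α/2} + z_β) / d)².
z_{α/2} + z_β = 2.576 + 1.036 = 3.612.
n = 2 × (3.612 / 0.93)² = 2 × 3.884² = 2 × 15.08 = 30.2.
Round up to the next whole participant.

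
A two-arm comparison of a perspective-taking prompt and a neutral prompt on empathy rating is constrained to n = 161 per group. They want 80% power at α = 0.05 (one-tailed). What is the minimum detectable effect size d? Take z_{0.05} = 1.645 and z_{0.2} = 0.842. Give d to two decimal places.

For two independent groups of n = 161 each: d_min = (z_{α} + z_β)·√(2/n).
z-sum = 1.645 + 0.842 = 2.487.
d_min = 2.487 × √(2/161) = 2.487 × 0.1115 = 0.277.

d_min ≈ 0.28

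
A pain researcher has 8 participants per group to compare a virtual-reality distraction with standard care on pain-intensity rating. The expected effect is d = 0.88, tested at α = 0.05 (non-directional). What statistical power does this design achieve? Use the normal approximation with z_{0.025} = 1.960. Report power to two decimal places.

power ≈ 0.42

For two equal groups, power = Φ(d·√(n/2) − z_{α/2}).
d·√(n/2) = 0.88 × √(8/2) = 0.88 × 2.000 = 1.760.
z_β = 1.760 − 1.960 = -0.200.
Power = Φ(-0.200) = 0.421.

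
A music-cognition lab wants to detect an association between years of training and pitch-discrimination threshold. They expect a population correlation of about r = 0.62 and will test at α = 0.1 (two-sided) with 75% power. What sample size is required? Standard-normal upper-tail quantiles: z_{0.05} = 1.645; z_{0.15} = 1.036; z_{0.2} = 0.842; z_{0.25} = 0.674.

n = 14

Fisher's z: C = ½·ln((1+r)/(1−r)) = ½·ln(4.2632) = 0.7250.
n = ((z_{α/2} + z_β)/C)² + 3.
(1.645 + 0.674) / 0.7250 = 2.319 / 0.7250 = 3.199.
n = 3.199² + 3 = 10.23 + 3 = 13.2.
Round up.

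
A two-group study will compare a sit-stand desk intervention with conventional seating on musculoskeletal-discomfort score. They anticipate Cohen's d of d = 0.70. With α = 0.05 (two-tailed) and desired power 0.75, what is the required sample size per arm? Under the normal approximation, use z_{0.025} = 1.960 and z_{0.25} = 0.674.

n = 29 per group

For two independent groups with equal n: n = 2·((z_{α/2} + z_β) / d)².
z_{α/2} + z_β = 1.960 + 0.674 = 2.634.
n = 2 × (2.634 / 0.70)² = 2 × 3.763² = 2 × 14.16 = 28.3.
Round up to the next whole participant.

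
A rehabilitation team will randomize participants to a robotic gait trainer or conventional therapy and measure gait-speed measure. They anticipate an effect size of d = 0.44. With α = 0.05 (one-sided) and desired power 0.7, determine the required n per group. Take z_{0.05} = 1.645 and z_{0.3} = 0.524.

n = 49 per group

For two independent groups with equal n: n = 2·((z_{α} + z_β) / d)².
z_{α} + z_β = 1.645 + 0.524 = 2.169.
n = 2 × (2.169 / 0.44)² = 2 × 4.930² = 2 × 24.30 = 48.6.
Round up to the next whole participant.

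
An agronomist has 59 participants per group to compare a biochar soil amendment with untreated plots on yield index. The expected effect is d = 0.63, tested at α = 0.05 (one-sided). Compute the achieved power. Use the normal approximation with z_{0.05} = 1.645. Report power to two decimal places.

power ≈ 0.96

For two equal groups, power = Φ(d·√(n/2) − z_{α}).
d·√(n/2) = 0.63 × √(59/2) = 0.63 × 5.431 = 3.422.
z_β = 3.422 − 1.645 = 1.777.
Power = Φ(1.777) = 0.962.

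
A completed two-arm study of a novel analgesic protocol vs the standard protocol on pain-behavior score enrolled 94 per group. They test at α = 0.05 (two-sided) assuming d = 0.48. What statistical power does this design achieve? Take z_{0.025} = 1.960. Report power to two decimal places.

For two equal groups, power = Φ(d·√(n/2) − z_{α/2}).
d·√(n/2) = 0.48 × √(94/2) = 0.48 × 6.856 = 3.291.
z_β = 3.291 − 1.960 = 1.331.
Power = Φ(1.331) = 0.908.

power ≈ 0.91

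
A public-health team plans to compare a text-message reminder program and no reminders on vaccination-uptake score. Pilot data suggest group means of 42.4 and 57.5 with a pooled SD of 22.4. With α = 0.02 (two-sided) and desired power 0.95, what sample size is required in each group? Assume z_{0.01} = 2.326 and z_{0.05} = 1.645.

Cohen's d = |M₁ − M₂| / SD_pooled = |42.4 − 57.5| / 22.4 = 15.1 / 22.4 = 0.674.
For two independent groups with equal n: n = 2·((z_{α/2} + z_β) / d)².
z_{α/2} + z_β = 2.326 + 1.645 = 3.971.
n = 2 × (3.971 / 0.674)² = 2 × 5.892² = 2 × 34.71 = 69.4.
Round up to the next whole participant.

n = 70 per group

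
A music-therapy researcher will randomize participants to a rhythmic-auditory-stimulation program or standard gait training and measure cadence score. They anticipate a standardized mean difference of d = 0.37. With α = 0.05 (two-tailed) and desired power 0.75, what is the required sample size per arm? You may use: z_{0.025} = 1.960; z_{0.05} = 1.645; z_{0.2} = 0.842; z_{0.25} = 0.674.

For two independent groups with equal n: n = 2·((z_{α/2} + z_β) / d)².
z_{α/2} + z_β = 1.960 + 0.674 = 2.634.
n = 2 × (2.634 / 0.37)² = 2 × 7.119² = 2 × 50.68 = 101.4.
Round up to the next whole participant.

n = 102 per group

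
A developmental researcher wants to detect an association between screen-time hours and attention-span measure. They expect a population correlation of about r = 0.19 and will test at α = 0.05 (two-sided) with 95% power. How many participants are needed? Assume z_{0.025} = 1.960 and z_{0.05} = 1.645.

n = 355

Fisher's z: C = ½·ln((1+r)/(1−r)) = ½·ln(1.4691) = 0.1923.
n = ((z_{α/2} + z_β)/C)² + 3.
(1.960 + 1.645) / 0.1923 = 3.605 / 0.1923 = 18.747.
n = 18.747² + 3 = 351.44 + 3 = 354.4.
Round up.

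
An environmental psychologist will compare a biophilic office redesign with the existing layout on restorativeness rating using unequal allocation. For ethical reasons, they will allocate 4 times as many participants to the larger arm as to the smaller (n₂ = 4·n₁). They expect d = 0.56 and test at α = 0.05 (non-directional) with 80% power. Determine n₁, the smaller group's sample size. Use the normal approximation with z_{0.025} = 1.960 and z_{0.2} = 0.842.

With allocation ratio k = n₂/n₁ = 4, Var(x̄₁−x̄₂) = σ²(1/n₁ + 1/(k·n₁)) = σ²·(k+1)/(k·n₁).
So n₁ = (1 + 1/k)·((z_{α/2} + z_β)/d)² = 1.250 × (2.802/0.56)².
n₁ = 1.250 × 25.04 = 31.3.
Round up: n₁ = 32, giving n₂ = 4 × 32 = 128.

n₁ = 32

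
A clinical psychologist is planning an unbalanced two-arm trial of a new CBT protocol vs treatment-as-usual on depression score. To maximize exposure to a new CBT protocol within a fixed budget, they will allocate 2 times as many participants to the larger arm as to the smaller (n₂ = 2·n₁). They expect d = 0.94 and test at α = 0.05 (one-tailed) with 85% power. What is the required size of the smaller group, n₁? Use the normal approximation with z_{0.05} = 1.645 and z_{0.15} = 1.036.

n₁ = 13

With allocation ratio k = n₂/n₁ = 2, Var(x̄₁−x̄₂) = σ²(1/n₁ + 1/(k·n₁)) = σ²·(k+1)/(k·n₁).
So n₁ = (1 + 1/k)·((z_{α} + z_β)/d)² = 1.500 × (2.681/0.94)².
n₁ = 1.500 × 8.13 = 12.2.
Round up: n₁ = 13, giving n₂ = 2 × 13 = 26.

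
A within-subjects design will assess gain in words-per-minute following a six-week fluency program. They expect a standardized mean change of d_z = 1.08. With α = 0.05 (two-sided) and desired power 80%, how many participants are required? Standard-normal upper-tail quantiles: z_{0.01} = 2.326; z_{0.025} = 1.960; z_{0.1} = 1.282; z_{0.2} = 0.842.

For a paired (one-sample on differences) test: n = ((z_{α/2} + z_β) / d)².
z_{α/2} + z_β = 1.960 + 0.842 = 2.802.
n = (2.802 / 1.08)² = 2.594² = 6.73.
Round up.

n = 7 pairs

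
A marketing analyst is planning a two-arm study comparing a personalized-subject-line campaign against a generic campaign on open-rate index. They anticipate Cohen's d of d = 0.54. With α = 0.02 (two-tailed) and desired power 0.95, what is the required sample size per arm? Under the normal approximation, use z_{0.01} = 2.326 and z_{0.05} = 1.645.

For two independent groups with equal n: n = 2·((z_{α/2} + z_β) / d)².
z_{α/2} + z_β = 2.326 + 1.645 = 3.971.
n = 2 × (3.971 / 0.54)² = 2 × 7.354² = 2 × 54.08 = 108.2.
Round up to the next whole participant.

n = 109 per group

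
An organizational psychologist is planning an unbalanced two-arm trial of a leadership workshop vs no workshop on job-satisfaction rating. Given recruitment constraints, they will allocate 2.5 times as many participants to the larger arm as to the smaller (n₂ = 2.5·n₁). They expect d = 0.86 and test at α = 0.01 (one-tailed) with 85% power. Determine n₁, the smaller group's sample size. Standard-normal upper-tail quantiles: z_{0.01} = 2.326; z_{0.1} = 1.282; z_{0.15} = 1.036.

n₁ = 22

With allocation ratio k = n₂/n₁ = 2.5, Var(x̄₁−x̄₂) = σ²(1/n₁ + 1/(k·n₁)) = σ²·(k+1)/(k·n₁).
So n₁ = (1 + 1/k)·((z_{α} + z_β)/d)² = 1.400 × (3.362/0.86)².
n₁ = 1.400 × 15.28 = 21.4.
Round up: n₁ = 22, giving n₂ = 2.5 × 22 = 55.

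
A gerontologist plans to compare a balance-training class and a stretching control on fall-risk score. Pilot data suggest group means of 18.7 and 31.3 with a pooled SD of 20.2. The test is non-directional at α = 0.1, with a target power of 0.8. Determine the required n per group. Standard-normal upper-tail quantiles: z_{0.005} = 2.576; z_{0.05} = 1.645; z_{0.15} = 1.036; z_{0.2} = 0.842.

n = 32 per group

Cohen's d = |M₁ − M₂| / SD_pooled = |18.7 − 31.3| / 20.2 = 12.6 / 20.2 = 0.624.
For two independent groups with equal n: n = 2·((z_{α/2} + z_β) / d)².
z_{α/2} + z_β = 1.645 + 0.842 = 2.487.
n = 2 × (2.487 / 0.624)² = 2 × 3.986² = 2 × 15.88 = 31.8.
Round up to the next whole participant.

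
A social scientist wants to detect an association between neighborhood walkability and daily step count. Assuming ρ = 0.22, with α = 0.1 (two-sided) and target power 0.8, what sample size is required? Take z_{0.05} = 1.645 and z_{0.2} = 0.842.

Fisher's z: C = ½·ln((1+r)/(1−r)) = ½·ln(1.5641) = 0.2237.
n = ((z_{α/2} + z_β)/C)² + 3.
(1.645 + 0.842) / 0.2237 = 2.487 / 0.2237 = 11.118.
n = 11.118² + 3 = 123.60 + 3 = 126.6.
Round up.

n = 127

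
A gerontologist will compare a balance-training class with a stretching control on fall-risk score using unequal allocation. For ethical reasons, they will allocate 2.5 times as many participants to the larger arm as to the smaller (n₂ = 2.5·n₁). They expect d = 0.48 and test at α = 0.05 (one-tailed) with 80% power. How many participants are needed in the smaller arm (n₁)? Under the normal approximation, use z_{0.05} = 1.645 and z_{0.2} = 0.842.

n₁ = 38

With allocation ratio k = n₂/n₁ = 2.5, Var(x̄₁−x̄₂) = σ²(1/n₁ + 1/(k·n₁)) = σ²·(k+1)/(k·n₁).
So n₁ = (1 + 1/k)·((z_{α} + z_β)/d)² = 1.400 × (2.487/0.48)².
n₁ = 1.400 × 26.85 = 37.6.
Round up: n₁ = 38, giving n₂ = 2.5 × 38 = 95.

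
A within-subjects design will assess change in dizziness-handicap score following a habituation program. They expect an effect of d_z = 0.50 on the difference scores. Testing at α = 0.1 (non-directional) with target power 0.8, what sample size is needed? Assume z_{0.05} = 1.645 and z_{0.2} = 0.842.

For a paired (one-sample on differences) test: n = ((z_{α/2} + z_β) / d)².
z_{α/2} + z_β = 1.645 + 0.842 = 2.487.
n = (2.487 / 0.50)² = 4.974² = 24.74.
Round up.

n = 25 pairs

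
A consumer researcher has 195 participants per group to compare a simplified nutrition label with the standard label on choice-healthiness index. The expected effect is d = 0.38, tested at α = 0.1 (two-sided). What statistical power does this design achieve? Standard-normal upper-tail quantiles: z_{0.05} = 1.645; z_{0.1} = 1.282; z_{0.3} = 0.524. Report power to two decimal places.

power ≈ 0.98

For two equal groups, power = Φ(d·√(n/2) − z_{α/2}).
d·√(n/2) = 0.38 × √(195/2) = 0.38 × 9.874 = 3.752.
z_β = 3.752 − 1.645 = 2.107.
Power = Φ(2.107) = 0.982.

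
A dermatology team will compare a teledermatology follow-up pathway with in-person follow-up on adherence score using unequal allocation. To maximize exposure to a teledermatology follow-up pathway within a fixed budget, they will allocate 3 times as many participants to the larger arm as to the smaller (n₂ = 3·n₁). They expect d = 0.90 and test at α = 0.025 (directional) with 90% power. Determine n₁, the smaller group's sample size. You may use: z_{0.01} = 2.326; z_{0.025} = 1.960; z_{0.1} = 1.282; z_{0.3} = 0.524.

With allocation ratio k = n₂/n₁ = 3, Var(x̄₁−x̄₂) = σ²(1/n₁ + 1/(k·n₁)) = σ²·(k+1)/(k·n₁).
So n₁ = (1 + 1/k)·((z_{α} + z_β)/d)² = 1.333 × (3.242/0.90)².
n₁ = 1.333 × 12.98 = 17.3.
Round up: n₁ = 18, giving n₂ = 3 × 18 = 54.

n₁ = 18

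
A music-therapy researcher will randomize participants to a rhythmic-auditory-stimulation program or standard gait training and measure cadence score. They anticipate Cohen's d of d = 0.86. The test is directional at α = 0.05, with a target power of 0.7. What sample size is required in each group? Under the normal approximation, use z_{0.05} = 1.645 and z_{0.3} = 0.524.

For two independent groups with equal n: n = 2·((z_{α} + z_β) / d)².
z_{α} + z_β = 1.645 + 0.524 = 2.169.
n = 2 × (2.169 / 0.86)² = 2 × 2.522² = 2 × 6.36 = 12.7.
Round up to the next whole participant.

n = 13 per group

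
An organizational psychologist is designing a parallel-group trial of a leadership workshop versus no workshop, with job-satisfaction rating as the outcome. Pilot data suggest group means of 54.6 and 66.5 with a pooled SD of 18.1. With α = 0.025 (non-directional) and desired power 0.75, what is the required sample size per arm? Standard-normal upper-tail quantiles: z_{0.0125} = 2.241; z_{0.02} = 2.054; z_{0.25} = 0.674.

Cohen's d = |M₁ − M₂| / SD_pooled = |54.6 − 66.5| / 18.1 = 11.9 / 18.1 = 0.657.
For two independent groups with equal n: n = 2·((z_{α/2} + z_β) / d)².
z_{α/2} + z_β = 2.241 + 0.674 = 2.915.
n = 2 × (2.915 / 0.657)² = 2 × 4.437² = 2 × 19.69 = 39.4.
Round up to the next whole participant.

n = 40 per group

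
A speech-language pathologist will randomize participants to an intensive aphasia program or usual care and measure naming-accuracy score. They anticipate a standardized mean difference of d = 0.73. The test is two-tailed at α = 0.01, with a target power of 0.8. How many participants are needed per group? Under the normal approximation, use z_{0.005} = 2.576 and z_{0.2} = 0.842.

For two independent groups with equal n: n = 2·((z_{α/2} + z_β) / d)².
z_{α/2} + z_β = 2.576 + 0.842 = 3.418.
n = 2 × (3.418 / 0.73)² = 2 × 4.682² = 2 × 21.92 = 43.8.
Round up to the next whole participant.

n = 44 per group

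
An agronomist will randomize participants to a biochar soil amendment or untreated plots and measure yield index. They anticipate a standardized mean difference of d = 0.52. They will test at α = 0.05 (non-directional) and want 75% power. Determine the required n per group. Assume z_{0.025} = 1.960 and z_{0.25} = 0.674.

For two independent groups with equal n: n = 2·((z_{α/2} + z_β) / d)².
z_{α/2} + z_β = 1.960 + 0.674 = 2.634.
n = 2 × (2.634 / 0.52)² = 2 × 5.065² = 2 × 25.66 = 51.3.
Round up to the next whole participant.

n = 52 per group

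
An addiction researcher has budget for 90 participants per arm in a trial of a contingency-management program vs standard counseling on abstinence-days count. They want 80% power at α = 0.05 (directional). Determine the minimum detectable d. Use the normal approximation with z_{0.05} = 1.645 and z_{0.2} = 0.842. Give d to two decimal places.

d_min ≈ 0.37

For two independent groups of n = 90 each: d_min = (z_{α} + z_β)·√(2/n).
z-sum = 1.645 + 0.842 = 2.487.
d_min = 2.487 × √(2/90) = 2.487 × 0.1491 = 0.371.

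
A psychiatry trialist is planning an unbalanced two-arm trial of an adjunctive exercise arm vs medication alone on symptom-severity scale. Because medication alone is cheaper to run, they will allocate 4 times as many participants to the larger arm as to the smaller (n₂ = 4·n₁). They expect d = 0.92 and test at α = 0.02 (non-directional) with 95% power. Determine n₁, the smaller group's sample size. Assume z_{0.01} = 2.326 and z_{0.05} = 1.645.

With allocation ratio k = n₂/n₁ = 4, Var(x̄₁−x̄₂) = σ²(1/n₁ + 1/(k·n₁)) = σ²·(k+1)/(k·n₁).
So n₁ = (1 + 1/k)·((z_{α/2} + z_β)/d)² = 1.250 × (3.971/0.92)².
n₁ = 1.250 × 18.63 = 23.3.
Round up: n₁ = 24, giving n₂ = 4 × 24 = 96.

n₁ = 24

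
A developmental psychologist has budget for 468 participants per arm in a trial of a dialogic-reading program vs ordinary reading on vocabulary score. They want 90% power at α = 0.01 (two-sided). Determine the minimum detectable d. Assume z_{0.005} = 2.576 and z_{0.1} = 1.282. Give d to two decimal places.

d_min ≈ 0.25

For two independent groups of n = 468 each: d_min = (z_{α/2} + z_β)·√(2/n).
z-sum = 2.576 + 1.282 = 3.858.
d_min = 3.858 × √(2/468) = 3.858 × 0.0654 = 0.252.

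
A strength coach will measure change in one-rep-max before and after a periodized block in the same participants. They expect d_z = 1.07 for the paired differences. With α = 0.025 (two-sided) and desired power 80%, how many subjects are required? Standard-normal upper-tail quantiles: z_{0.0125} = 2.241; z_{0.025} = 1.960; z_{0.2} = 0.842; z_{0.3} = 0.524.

n = 9 pairs

For a paired (one-sample on differences) test: n = ((z_{α/2} + z_β) / d)².
z_{α/2} + z_β = 2.241 + 0.842 = 3.083.
n = (3.083 / 1.07)² = 2.881² = 8.30.
Round up.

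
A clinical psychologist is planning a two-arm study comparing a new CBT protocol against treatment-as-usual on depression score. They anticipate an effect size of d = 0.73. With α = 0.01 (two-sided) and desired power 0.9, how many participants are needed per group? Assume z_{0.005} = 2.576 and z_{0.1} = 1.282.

For two independent groups with equal n: n = 2·((z_{α/2} + z_β) / d)².
z_{α/2} + z_β = 2.576 + 1.282 = 3.858.
n = 2 × (3.858 / 0.73)² = 2 × 5.285² = 2 × 27.93 = 55.9.
Round up to the next whole participant.

n = 56 per group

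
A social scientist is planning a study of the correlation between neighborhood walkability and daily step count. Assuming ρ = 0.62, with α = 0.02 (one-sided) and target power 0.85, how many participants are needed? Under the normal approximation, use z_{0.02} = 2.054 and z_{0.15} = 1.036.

n = 22

Fisher's z: C = ½·ln((1+r)/(1−r)) = ½·ln(4.2632) = 0.7250.
n = ((z_{α} + z_β)/C)² + 3.
(2.054 + 1.036) / 0.7250 = 3.090 / 0.7250 = 4.262.
n = 4.262² + 3 = 18.17 + 3 = 21.2.
Round up.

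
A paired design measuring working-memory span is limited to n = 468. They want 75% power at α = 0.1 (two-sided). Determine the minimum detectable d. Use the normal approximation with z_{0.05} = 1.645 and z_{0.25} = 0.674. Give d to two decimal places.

d_min ≈ 0.11

For a single sample (or paired design) of n = 468: d_min = (z_{α/2} + z_β)/√n.
z-sum = 1.645 + 0.674 = 2.319.
d_min = 2.319 / √468 = 2.319 / 21.633 = 0.107.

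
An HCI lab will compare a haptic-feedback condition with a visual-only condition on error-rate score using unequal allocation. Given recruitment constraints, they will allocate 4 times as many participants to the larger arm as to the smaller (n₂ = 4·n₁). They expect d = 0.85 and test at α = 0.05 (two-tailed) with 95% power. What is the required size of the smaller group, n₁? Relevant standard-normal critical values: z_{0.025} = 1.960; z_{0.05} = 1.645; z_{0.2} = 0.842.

n₁ = 23

With allocation ratio k = n₂/n₁ = 4, Var(x̄₁−x̄₂) = σ²(1/n₁ + 1/(k·n₁)) = σ²·(k+1)/(k·n₁).
So n₁ = (1 + 1/k)·((z_{α/2} + z_β)/d)² = 1.250 × (3.605/0.85)².
n₁ = 1.250 × 17.99 = 22.5.
Round up: n₁ = 23, giving n₂ = 4 × 23 = 92.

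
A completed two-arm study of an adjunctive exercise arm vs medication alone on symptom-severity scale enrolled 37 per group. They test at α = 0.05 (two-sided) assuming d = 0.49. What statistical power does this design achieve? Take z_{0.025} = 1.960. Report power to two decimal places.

power ≈ 0.56

For two equal groups, power = Φ(d·√(n/2) − z_{α/2}).
d·√(n/2) = 0.49 × √(37/2) = 0.49 × 4.301 = 2.108.
z_β = 2.108 − 1.960 = 0.148.
Power = Φ(0.148) = 0.559.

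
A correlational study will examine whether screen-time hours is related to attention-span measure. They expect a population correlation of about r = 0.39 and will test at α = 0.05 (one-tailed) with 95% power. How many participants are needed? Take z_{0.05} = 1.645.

Fisher's z: C = ½·ln((1+r)/(1−r)) = ½·ln(2.2787) = 0.4118.
n = ((z_{α} + z_β)/C)² + 3.
(1.645 + 1.645) / 0.4118 = 3.290 / 0.4118 = 7.989.
n = 7.989² + 3 = 63.83 + 3 = 66.8.
Round up.

n = 67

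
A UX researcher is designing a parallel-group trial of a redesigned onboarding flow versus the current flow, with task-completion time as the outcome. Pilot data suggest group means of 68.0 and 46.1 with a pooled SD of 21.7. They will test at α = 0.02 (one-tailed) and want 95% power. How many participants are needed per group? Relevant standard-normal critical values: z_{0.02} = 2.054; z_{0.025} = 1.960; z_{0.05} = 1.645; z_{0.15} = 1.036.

Cohen's d = |M₁ − M₂| / SD_pooled = |68.0 − 46.1| / 21.7 = 21.9 / 21.7 = 1.009.
For two independent groups with equal n: n = 2·((z_{α} + z_β) / d)².
z_{α} + z_β = 2.054 + 1.645 = 3.699.
n = 2 × (3.699 / 1.009)² = 2 × 3.666² = 2 × 13.44 = 26.9.
Round up to the next whole participant.

n = 27 per group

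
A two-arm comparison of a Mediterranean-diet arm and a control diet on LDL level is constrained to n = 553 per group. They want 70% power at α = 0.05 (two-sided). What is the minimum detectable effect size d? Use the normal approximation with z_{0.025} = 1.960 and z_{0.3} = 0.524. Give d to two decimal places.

d_min ≈ 0.15

For two independent groups of n = 553 each: d_min = (z_{α/2} + z_β)·√(2/n).
z-sum = 1.960 + 0.524 = 2.484.
d_min = 2.484 × √(2/553) = 2.484 × 0.0601 = 0.149.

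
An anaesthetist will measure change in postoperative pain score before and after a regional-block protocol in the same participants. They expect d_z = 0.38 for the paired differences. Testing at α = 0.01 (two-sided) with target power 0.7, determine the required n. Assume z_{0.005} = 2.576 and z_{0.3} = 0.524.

n = 67 pairs

For a paired (one-sample on differences) test: n = ((z_{α/2} + z_β) / d)².
z_{α/2} + z_β = 2.576 + 0.524 = 3.100.
n = (3.100 / 0.38)² = 8.158² = 66.55.
Round up.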